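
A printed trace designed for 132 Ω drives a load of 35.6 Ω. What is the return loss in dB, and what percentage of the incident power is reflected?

RL ≈ 4.8 dB; 33.1% of incident power reflected

Γ = (35.6 − 132)/(35.6 + 132) = -0.575
RL = −20·log₁₀(0.575) = 4.8 dB
P_refl/P_inc = |Γ|² = 0.331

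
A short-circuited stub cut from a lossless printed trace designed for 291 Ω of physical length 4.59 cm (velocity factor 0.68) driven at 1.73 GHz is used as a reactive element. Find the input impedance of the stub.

λ = v/f = 0.68·c / 1.73 GHz = 0.118 m
βl = 2π·l/λ = 2π × 0.389 = 140°
tan(βl) = -0.835
For a short-circuited stub, Z_in = jZ_0·tan(βl)

Z_in ≈ −j243 Ω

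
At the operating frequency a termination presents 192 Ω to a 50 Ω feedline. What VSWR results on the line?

Γ = (192 − 50)/(192 + 50) = 0.587
VSWR = (1 + 0.587)/(1 − 0.587)

VSWR ≈ 3.84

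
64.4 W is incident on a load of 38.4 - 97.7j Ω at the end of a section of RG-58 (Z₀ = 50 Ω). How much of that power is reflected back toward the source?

|Γ| = |(-11.6 − j97.7)/(88.4 − j97.7)| = 0.747
|Γ|² = 0.558
P_refl = |Γ|²·P_inc = 35.9 W, P_del = (1 − |Γ|²)·P_inc = 28.5 W

P_reflected ≈ 35.9 W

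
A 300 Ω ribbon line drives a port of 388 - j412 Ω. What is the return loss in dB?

Γ = (88 − j412)/(688 − j412), |Γ| = 0.525
RL = −20·log₁₀|Γ| = −20·log₁₀(0.525)

RL ≈ 5.59 dB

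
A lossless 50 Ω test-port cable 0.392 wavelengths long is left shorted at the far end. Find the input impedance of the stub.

βl = 2π × 0.392 = 141°
tan(βl) = -0.806
For a shorted stub, Z_in = jZ_0·tan(βl)

Z_in ≈ −j40.3 Ω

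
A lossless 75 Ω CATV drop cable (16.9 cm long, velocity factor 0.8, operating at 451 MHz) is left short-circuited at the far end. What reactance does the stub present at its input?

λ = v/f = 0.8·c / 451 MHz = 0.532 m
βl = 2π·l/λ = 2π × 0.318 = 114°
tan(βl) = -2.21
For a short-circuited stub, Z_in = jZ_0·tan(βl)

X_in ≈ -166 Ω (capacitive)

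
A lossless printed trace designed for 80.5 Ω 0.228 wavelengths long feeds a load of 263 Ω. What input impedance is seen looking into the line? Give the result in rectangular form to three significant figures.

βl = 2π × 0.228 = 82.1°
tan(βl) = tan(82.1°) = 7.19
Z_in = Z_0·(Z_L + jZ_0·tanβl)/(Z_0 + jZ_L·tanβl)
     = 80.5·(263 + j579)/(80.5 + j1890)

Z_in ≈ 25.1 − j10.1 Ω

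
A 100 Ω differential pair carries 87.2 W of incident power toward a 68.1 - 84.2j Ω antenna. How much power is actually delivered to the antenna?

|Γ| = |(-31.9 − j84.2)/(168.1 − j84.2)| = 0.479
|Γ|² = 0.229
P_refl = |Γ|²·P_inc = 20 W, P_del = (1 − |Γ|²)·P_inc = 67.2 W

P_delivered ≈ 67.2 W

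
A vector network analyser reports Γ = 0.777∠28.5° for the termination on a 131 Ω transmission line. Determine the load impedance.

Z_L = Z_0·(1 + Γ)/(1 − Γ) = 131·(1.68 + j0.371)/(0.317 − j0.371)

Z_L ≈ 218 + j408 Ω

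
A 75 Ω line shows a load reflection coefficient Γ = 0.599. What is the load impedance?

Z_L ≈ 299 Ω

Z_L = Z_0·(1 + Γ)/(1 − Γ) = 75·(1.6)/(0.401)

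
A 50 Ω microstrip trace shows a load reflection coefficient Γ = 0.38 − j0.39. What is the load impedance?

Z_L ≈ 65.6 − j72.7 Ω

Z_L = Z_0·(1 + Γ)/(1 − Γ) = 50·(1.38 − j0.39)/(0.62 + j0.39)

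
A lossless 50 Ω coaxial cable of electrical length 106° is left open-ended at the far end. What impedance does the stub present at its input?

tan(βl) = -3.49
For an open-ended stub, Z_in = −jZ_0·cot(βl) = −jZ_0/tan(βl)

Z_in ≈ +j14.3 Ω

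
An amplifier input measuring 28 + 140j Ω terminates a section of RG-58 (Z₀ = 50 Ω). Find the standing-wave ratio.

VSWR ≈ 16.3

Γ = (Z_L − Z_0)/(Z_L + Z_0) = (-22 + j140)/(78 + j140)
|Γ| = 142/160 = 0.884
VSWR = (1 + |Γ|)/(1 − |Γ|) = 1.88/0.116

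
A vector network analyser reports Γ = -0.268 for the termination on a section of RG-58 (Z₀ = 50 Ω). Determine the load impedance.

Z_L = Z_0·(1 + Γ)/(1 − Γ) = 50·(0.732)/(1.27)

Z_L ≈ 28.9 Ω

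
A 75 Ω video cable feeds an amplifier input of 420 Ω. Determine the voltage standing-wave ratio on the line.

Γ = (420 − 75)/(420 + 75) = 0.697
VSWR = (1 + 0.697)/(1 − 0.697)

VSWR ≈ 5.6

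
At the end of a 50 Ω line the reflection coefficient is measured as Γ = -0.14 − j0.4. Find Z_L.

Z_L ≈ 28.1 − j27.4 Ω

Z_L = Z_0·(1 + Γ)/(1 − Γ) = 50·(0.86 − j0.4)/(1.14 + j0.4)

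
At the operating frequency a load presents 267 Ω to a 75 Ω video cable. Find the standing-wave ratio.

Γ = (267 − 75)/(267 + 75) = 0.561
VSWR = (1 + 0.561)/(1 − 0.561)

VSWR ≈ 3.56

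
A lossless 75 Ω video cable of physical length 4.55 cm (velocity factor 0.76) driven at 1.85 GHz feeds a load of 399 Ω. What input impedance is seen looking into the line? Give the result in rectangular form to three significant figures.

Z_in ≈ 25.5 + j65.3 Ω

λ = v/f = 0.76·c / 1.85 GHz = 0.123 m
βl = 2π·l/λ = 2π × 0.369 = 133°
tan(βl) = tan(133°) = -1.08
Z_in = Z_0·(Z_L + jZ_0·tanβl)/(Z_0 + jZ_L·tanβl)
     = 75·(399 − j80.7)/(75 − j429)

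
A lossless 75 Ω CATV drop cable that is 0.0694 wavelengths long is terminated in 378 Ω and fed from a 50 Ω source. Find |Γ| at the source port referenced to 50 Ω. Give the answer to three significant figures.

|Γ| ≈ 0.744

βl = 2π × 0.0694 = 25°
tan(βl) = 0.466
Z_in = Z_0·(Z_L + jZ_0·tanβl)/(Z_0 + jZ_L·tanβl) = 70.6 − j131 Ω
Γ_s = (Z_in − Z_s)/(Z_in + Z_s) = (20.6 − j131)/(121 − j131), |Γ_s| = 0.744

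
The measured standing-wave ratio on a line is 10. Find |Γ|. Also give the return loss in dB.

|Γ| = (S − 1)/(S + 1) = (10 − 1)/(10 + 1) = 9/11
RL = −20·log₁₀|Γ| = −20·log₁₀(0.818)

|Γ| ≈ 0.818; return loss ≈ 1.74 dB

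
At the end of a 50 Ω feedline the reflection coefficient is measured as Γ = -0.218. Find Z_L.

Z_L ≈ 32.1 Ω

Z_L = Z_0·(1 + Γ)/(1 − Γ) = 50·(0.782)/(1.22)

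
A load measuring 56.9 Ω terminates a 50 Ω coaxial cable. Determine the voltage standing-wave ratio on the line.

Γ = (56.9 − 50)/(56.9 + 50) = 0.0645
VSWR = (1 + 0.0645)/(1 − 0.0645)

VSWR ≈ 1.14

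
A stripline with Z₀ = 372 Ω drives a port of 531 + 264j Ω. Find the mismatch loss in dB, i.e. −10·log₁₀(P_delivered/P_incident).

mismatch loss ≈ 0.493 dB

Γ = (159 + j264)/(903 + j264), |Γ| = 0.328
|Γ|² = 0.107, so P_del/P_inc = 1 − |Γ|² = 0.893
ML = −10·log₁₀(1 − |Γ|²)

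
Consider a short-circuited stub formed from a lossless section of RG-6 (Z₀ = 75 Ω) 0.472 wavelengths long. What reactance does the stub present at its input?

X_in ≈ -13.3 Ω (capacitive)

βl = 2π × 0.472 = 170°
tan(βl) = -0.178
For a short-circuited stub, Z_in = jZ_0·tan(βl)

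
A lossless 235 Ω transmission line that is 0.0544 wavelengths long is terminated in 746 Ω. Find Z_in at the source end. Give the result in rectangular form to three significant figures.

Z_in ≈ 369 − j334 Ω

βl = 2π × 0.0544 = 19.6°
tan(βl) = tan(19.6°) = 0.356
Z_in = Z_0·(Z_L + jZ_0·tanβl)/(Z_0 + jZ_L·tanβl)
     = 235·(746 + j83.6)/(235 + j265)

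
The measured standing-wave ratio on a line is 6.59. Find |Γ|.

|Γ| ≈ 0.736

|Γ| = (S − 1)/(S + 1) = (6.59 − 1)/(6.59 + 1) = 5.59/7.59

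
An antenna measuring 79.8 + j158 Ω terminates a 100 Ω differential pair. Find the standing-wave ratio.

VSWR ≈ 4.98

Γ = (Z_L − Z_0)/(Z_L + Z_0) = (-20.2 + j158)/(179.8 + j158)
|Γ| = 159/239 = 0.665
VSWR = (1 + |Γ|)/(1 − |Γ|) = 1.67/0.335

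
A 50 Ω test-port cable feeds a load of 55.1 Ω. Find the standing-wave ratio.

For a purely resistive load, VSWR = R_L/Z_0 or Z_0/R_L (whichever > 1) = 55.1/50

VSWR ≈ 1.1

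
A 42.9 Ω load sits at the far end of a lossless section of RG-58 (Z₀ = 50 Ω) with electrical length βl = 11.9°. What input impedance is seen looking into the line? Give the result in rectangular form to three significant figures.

tan(βl) = tan(11.9°) = 0.211
Z_in = Z_0·(Z_L + jZ_0·tanβl)/(Z_0 + jZ_L·tanβl)
     = 50·(42.9 + j10.5)/(50 + j9.04)

Z_in ≈ 43.4 + j2.69 Ω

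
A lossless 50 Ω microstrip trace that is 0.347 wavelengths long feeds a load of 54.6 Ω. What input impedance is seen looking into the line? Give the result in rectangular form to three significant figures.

βl = 2π × 0.347 = 125°
tan(βl) = tan(125°) = -1.43
Z_in = Z_0·(Z_L + jZ_0·tanβl)/(Z_0 + jZ_L·tanβl)
     = 50·(54.6 − j71.6)/(50 − j78.2)

Z_in ≈ 48.3 + j4 Ω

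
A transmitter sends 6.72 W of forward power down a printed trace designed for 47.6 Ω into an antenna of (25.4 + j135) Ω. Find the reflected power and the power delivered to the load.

P_reflected ≈ 5.34 W; P_delivered ≈ 1.38 W

|Γ| = |(-22.2 + j135)/(73 + j135)| = 0.891
|Γ|² = 0.795
P_refl = |Γ|²·P_inc = 5.34 W, P_del = (1 − |Γ|²)·P_inc = 1.38 W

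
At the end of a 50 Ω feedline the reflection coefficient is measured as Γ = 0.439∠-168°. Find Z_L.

Z_L ≈ 19.7 − j4.45 Ω

Z_L = Z_0·(1 + Γ)/(1 − Γ) = 50·(0.571 − j0.0913)/(1.43 + j0.0913)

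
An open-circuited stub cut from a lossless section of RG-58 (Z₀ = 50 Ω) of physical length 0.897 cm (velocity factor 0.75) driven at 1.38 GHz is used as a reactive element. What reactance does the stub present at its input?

X_in ≈ -139 Ω (capacitive)

λ = v/f = 0.75·c / 1.38 GHz = 0.163 m
βl = 2π·l/λ = 2π × 0.055 = 19.8°
tan(βl) = 0.36
For an open-circuited stub, Z_in = −jZ_0·cot(βl) = −jZ_0/tan(βl)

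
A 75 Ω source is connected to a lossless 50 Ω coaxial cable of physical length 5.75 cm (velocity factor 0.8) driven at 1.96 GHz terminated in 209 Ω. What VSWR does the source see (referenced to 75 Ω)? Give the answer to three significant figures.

VSWR ≈ 2.92

λ = v/f = 0.8·c / 1.96 GHz = 0.122 m
βl = 2π·l/λ = 2π × 0.47 = 169°
tan(βl) = -0.193
Z_in = Z_0·(Z_L + jZ_0·tanβl)/(Z_0 + jZ_L·tanβl) = 131 + j96.3 Ω
Γ_s = (Z_in − Z_s)/(Z_in + Z_s) = (56.1 + j96.3)/(206 + j96.3), |Γ_s| = 0.49
VSWR = (1 + |Γ_s|)/(1 − |Γ_s|)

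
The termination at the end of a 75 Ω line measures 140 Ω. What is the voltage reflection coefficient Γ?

Γ = (Z_L − Z_0)/(Z_L + Z_0) = (140 − 75)/(140 + 75) = 65/215

Γ = 0.302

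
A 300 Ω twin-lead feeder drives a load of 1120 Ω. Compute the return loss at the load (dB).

RL ≈ 4.77 dB

Γ = (1120 − 300)/(1120 + 300) = 0.577
RL = −20·log₁₀|Γ| = −20·log₁₀(0.577)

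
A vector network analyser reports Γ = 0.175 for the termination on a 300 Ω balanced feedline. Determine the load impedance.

Z_L ≈ 427 Ω

Z_L = Z_0·(1 + Γ)/(1 − Γ) = 300·(1.18)/(0.825)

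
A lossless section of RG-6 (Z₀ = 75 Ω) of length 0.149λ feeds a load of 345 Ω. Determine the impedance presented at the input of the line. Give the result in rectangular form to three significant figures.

Z_in ≈ 24.5 − j51.3 Ω

βl = 2π × 0.149 = 53.6°
tan(βl) = tan(53.6°) = 1.36
Z_in = Z_0·(Z_L + jZ_0·tanβl)/(Z_0 + jZ_L·tanβl)
     = 75·(345 + j102)/(75 + j469)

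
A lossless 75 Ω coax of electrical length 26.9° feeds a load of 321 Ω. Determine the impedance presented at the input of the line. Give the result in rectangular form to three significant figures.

tan(βl) = tan(26.9°) = 0.507
Z_in = Z_0·(Z_L + jZ_0·tanβl)/(Z_0 + jZ_L·tanβl)
     = 75·(321 + j38)/(75 + j163)

Z_in ≈ 70.6 − j115 Ω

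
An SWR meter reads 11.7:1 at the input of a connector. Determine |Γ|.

|Γ| = (S − 1)/(S + 1) = (11.7 − 1)/(11.7 + 1) = 10.7/12.7

|Γ| ≈ 0.843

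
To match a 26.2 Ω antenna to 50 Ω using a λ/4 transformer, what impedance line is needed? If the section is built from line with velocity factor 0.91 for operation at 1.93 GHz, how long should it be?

Z_qwt ≈ 36.2 Ω; length ≈ 3.54 cm

Z_qwt = √(Z_0·R_L) = √(50 × 26.2) = √1310
λ = 0.91·c/f = 0.141 m, so l = λ/4 = 0.0354 m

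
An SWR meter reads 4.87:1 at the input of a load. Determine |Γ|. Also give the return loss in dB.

|Γ| ≈ 0.659; return loss ≈ 3.62 dB

|Γ| = (S − 1)/(S + 1) = (4.87 − 1)/(4.87 + 1) = 3.87/5.87
RL = −20·log₁₀|Γ| = −20·log₁₀(0.659)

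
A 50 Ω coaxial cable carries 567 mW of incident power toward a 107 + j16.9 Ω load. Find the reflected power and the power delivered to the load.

P_reflected ≈ 80.4 mW; P_delivered ≈ 487 mW

|Γ| = |(57 + j16.9)/(157 + j16.9)| = 0.377
|Γ|² = 0.142
P_refl = |Γ|²·P_inc = 80.4 mW, P_del = (1 − |Γ|²)·P_inc = 487 mW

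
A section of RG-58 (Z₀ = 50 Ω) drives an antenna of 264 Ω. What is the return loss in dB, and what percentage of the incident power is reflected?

Γ = (264 − 50)/(264 + 50) = 0.682
RL = −20·log₁₀(0.682) = 3.33 dB
P_refl/P_inc = |Γ|² = 0.464

RL ≈ 3.33 dB; 46.4% of incident power reflected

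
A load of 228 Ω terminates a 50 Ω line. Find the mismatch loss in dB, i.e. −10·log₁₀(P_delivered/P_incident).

Γ = (228 − 50)/(228 + 50) = 0.64
|Γ|² = 0.41, so P_del/P_inc = 1 − |Γ|² = 0.59
ML = −10·log₁₀(1 − |Γ|²)

mismatch loss ≈ 2.29 dB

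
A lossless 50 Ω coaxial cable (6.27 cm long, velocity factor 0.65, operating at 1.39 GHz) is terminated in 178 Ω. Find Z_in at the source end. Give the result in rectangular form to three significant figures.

Z_in ≈ 79.1 + j80.2 Ω

λ = v/f = 0.65·c / 1.39 GHz = 0.14 m
βl = 2π·l/λ = 2π × 0.447 = 161°
tan(βl) = tan(161°) = -0.346
Z_in = Z_0·(Z_L + jZ_0·tanβl)/(Z_0 + jZ_L·tanβl)
     = 50·(178 − j17.3)/(50 − j61.6)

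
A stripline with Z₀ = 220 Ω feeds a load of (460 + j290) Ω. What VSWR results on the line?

VSWR ≈ 3.07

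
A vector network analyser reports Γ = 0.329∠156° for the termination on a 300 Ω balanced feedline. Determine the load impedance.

Z_L ≈ 157 + j47 Ω

Z_L = Z_0·(1 + Γ)/(1 − Γ) = 300·(0.699 + j0.134)/(1.3 − j0.134)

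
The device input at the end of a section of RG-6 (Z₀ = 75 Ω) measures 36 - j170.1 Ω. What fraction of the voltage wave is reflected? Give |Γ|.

|Γ| ≈ 0.859

Γ = (Z_L − Z_0)/(Z_L + Z_0) = (-39 − j170.1)/(111 − j170.1)
|Γ| = 175/203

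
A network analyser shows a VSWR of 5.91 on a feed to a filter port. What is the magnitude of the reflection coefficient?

|Γ| ≈ 0.711

|Γ| = (S − 1)/(S + 1) = (5.91 − 1)/(5.91 + 1) = 4.91/6.91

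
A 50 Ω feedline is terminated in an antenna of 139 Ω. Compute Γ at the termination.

Γ = 0.471

Γ = (Z_L − Z_0)/(Z_L + Z_0) = (139 − 50)/(139 + 50) = 89/189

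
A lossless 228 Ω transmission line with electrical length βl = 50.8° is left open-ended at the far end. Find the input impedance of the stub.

Z_in ≈ −j186 Ω

tan(βl) = 1.23
For an open-ended stub, Z_in = −jZ_0·cot(βl) = −jZ_0/tan(βl)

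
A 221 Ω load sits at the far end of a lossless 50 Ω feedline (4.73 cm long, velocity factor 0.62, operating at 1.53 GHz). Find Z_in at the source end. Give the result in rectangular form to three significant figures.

λ = v/f = 0.62·c / 1.53 GHz = 0.122 m
βl = 2π·l/λ = 2π × 0.389 = 140°
tan(βl) = tan(140°) = -0.837
Z_in = Z_0·(Z_L + jZ_0·tanβl)/(Z_0 + jZ_L·tanβl)
     = 50·(221 − j41.9)/(50 − j185)

Z_in ≈ 25.6 + j52.8 Ω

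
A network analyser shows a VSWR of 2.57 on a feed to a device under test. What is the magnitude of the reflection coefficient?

|Γ| ≈ 0.44

|Γ| = (S − 1)/(S + 1) = (2.57 − 1)/(2.57 + 1) = 1.57/3.57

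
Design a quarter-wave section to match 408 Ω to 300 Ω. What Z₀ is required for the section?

Z_qwt ≈ 350 Ω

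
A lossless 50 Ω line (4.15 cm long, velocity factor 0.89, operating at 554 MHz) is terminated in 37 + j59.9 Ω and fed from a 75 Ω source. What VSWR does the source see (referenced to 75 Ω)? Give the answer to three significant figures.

VSWR ≈ 2.52

λ = v/f = 0.89·c / 554 MHz = 0.482 m
βl = 2π·l/λ = 2π × 0.0861 = 31°
tan(βl) = 0.601
Z_in = Z_0·(Z_L + jZ_0·tanβl)/(Z_0 + jZ_L·tanβl) = 182 + j31.7 Ω
Γ_s = (Z_in − Z_s)/(Z_in + Z_s) = (107 + j31.7)/(257 + j31.7), |Γ_s| = 0.432
VSWR = (1 + |Γ_s|)/(1 − |Γ_s|)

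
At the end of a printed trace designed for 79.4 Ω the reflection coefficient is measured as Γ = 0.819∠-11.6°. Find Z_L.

Z_L ≈ 395 − j395 Ω

Z_L = Z_0·(1 + Γ)/(1 − Γ) = 79.4·(1.8 − j0.165)/(0.198 + j0.165)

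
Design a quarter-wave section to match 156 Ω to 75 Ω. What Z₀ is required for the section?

Z_qwt = √(Z_0·R_L) = √(75 × 156) = √11700

Z_qwt ≈ 108 Ω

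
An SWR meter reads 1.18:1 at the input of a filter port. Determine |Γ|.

|Γ| = (S − 1)/(S + 1) = (1.18 − 1)/(1.18 + 1) = 0.18/2.18

|Γ| ≈ 0.0826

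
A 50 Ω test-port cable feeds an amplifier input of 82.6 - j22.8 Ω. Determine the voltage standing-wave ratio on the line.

Γ = (Z_L − Z_0)/(Z_L + Z_0) = (32.6 − j22.8)/(132.6 − j22.8)
|Γ| = 39.8/135 = 0.296
VSWR = (1 + |Γ|)/(1 − |Γ|) = 1.3/0.704

VSWR ≈ 1.84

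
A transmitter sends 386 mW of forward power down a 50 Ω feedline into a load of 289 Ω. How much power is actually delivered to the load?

Γ = (289 − 50)/(289 + 50) = 0.705
|Γ|² = 0.497
P_refl = |Γ|²·P_inc = 192 mW, P_del = (1 − |Γ|²)·P_inc = 194 mW

P_delivered ≈ 194 mW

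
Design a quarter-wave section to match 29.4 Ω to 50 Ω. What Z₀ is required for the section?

Z_qwt = √(Z_0·R_L) = √(50 × 29.4) = √1470

Z_qwt ≈ 38.3 Ω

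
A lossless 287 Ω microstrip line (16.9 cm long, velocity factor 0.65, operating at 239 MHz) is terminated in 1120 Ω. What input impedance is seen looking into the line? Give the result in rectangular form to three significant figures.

λ = v/f = 0.65·c / 239 MHz = 0.816 m
βl = 2π·l/λ = 2π × 0.207 = 74.6°
tan(βl) = tan(74.6°) = 3.62
Z_in = Z_0·(Z_L + jZ_0·tanβl)/(Z_0 + jZ_L·tanβl)
     = 287·(1120 + j1040)/(287 + j4060)

Z_in ≈ 78.8 − j73.7 Ω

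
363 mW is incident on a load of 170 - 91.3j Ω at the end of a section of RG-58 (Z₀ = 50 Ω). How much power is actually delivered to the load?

|Γ| = |(120 − j91.3)/(220 − j91.3)| = 0.633
|Γ|² = 0.401
P_refl = |Γ|²·P_inc = 145 mW, P_del = (1 − |Γ|²)·P_inc = 218 mW

P_delivered ≈ 218 mW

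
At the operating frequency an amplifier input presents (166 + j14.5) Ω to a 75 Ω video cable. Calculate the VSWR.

Γ = (Z_L − Z_0)/(Z_L + Z_0) = (91 + j14.5)/(241 + j14.5)
|Γ| = 92.1/241 = 0.382
VSWR = (1 + |Γ|)/(1 − |Γ|) = 1.38/0.618

VSWR ≈ 2.23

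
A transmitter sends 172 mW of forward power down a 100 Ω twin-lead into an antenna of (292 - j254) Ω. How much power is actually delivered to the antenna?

P_delivered ≈ 92.1 mW

|Γ| = |(192 − j254)/(392 − j254)| = 0.682
|Γ|² = 0.465
P_refl = |Γ|²·P_inc = 79.9 mW, P_del = (1 − |Γ|²)·P_inc = 92.1 mW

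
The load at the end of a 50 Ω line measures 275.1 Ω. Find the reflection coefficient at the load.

Γ = 0.692

Γ = (Z_L − Z_0)/(Z_L + Z_0) = (275.1 − 50)/(275.1 + 50) = 225.1/325.1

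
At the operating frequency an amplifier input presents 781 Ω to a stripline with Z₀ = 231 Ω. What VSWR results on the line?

VSWR ≈ 3.38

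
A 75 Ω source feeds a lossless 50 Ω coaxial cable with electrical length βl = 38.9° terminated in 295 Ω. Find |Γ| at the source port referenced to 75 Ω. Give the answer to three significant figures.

|Γ| ≈ 0.71

tan(βl) = 0.807
Z_in = Z_0·(Z_L + jZ_0·tanβl)/(Z_0 + jZ_L·tanβl) = 20.6 − j57.6 Ω
Γ_s = (Z_in − Z_s)/(Z_in + Z_s) = (-54.4 − j57.6)/(95.6 − j57.6), |Γ_s| = 0.71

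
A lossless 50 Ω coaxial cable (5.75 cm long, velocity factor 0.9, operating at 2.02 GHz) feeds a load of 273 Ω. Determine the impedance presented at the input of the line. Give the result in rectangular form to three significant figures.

λ = v/f = 0.9·c / 2.02 GHz = 0.134 m
βl = 2π·l/λ = 2π × 0.43 = 155°
tan(βl) = tan(155°) = -0.469
Z_in = Z_0·(Z_L + jZ_0·tanβl)/(Z_0 + jZ_L·tanβl)
     = 50·(273 − j23.5)/(50 − j128)

Z_in ≈ 44.1 + j89.4 Ω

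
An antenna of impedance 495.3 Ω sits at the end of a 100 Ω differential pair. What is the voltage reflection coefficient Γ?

Γ = (Z_L − Z_0)/(Z_L + Z_0) = (495.3 − 100)/(495.3 + 100) = 395.3/595.3

Γ = 0.664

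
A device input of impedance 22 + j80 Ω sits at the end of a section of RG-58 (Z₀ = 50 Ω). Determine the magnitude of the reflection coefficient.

|Γ| ≈ 0.788

Γ = (Z_L − Z_0)/(Z_L + Z_0) = (-28 + j80)/(72 + j80)
|Γ| = 84.8/108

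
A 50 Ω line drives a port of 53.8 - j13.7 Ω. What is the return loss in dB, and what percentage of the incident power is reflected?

RL ≈ 17.3 dB; 1.84% of incident power reflected

Γ = (3.8 − j13.7)/(103.8 − j13.7), |Γ| = 0.136
RL = −20·log₁₀(0.136) = 17.3 dB
P_refl/P_inc = |Γ|² = 0.0184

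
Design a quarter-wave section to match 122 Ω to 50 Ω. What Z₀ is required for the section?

Z_qwt = √(Z_0·R_L) = √(50 × 122) = √6100

Z_qwt ≈ 78.1 Ω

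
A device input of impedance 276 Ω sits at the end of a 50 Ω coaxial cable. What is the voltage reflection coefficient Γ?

Γ = (Z_L − Z_0)/(Z_L + Z_0) = (276 − 50)/(276 + 50) = 226/326

Γ = 0.693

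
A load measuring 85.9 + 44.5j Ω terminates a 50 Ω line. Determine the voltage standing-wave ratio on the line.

VSWR ≈ 2.33

Γ = (Z_L − Z_0)/(Z_L + Z_0) = (35.9 + j44.5)/(135.9 + j44.5)
|Γ| = 57.2/143 = 0.4
VSWR = (1 + |Γ|)/(1 − |Γ|) = 1.4/0.6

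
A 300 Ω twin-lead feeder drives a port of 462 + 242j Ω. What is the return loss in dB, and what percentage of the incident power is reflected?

Γ = (162 + j242)/(762 + j242), |Γ| = 0.364
RL = −20·log₁₀(0.364) = 8.77 dB
P_refl/P_inc = |Γ|² = 0.133

RL ≈ 8.77 dB; 13.3% of incident power reflected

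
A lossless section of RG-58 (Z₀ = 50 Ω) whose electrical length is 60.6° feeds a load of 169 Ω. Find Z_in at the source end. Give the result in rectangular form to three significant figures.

tan(βl) = tan(60.6°) = 1.77
Z_in = Z_0·(Z_L + jZ_0·tanβl)/(Z_0 + jZ_L·tanβl)
     = 50·(169 + j88.7)/(50 + j300)

Z_in ≈ 19 − j25 Ω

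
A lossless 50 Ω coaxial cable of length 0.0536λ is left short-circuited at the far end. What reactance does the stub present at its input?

βl = 2π × 0.0536 = 19.3°
tan(βl) = 0.35
For a short-circuited stub, Z_in = jZ_0·tan(βl)

X_in ≈ 17.5 Ω (inductive)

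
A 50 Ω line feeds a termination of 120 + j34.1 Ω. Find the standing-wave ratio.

VSWR ≈ 2.63

Γ = (Z_L − Z_0)/(Z_L + Z_0) = (70 + j34.1)/(170 + j34.1)
|Γ| = 77.9/173 = 0.449
VSWR = (1 + |Γ|)/(1 − |Γ|) = 1.45/0.551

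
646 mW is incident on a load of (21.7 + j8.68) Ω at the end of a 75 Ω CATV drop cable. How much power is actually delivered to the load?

P_delivered ≈ 446 mW

|Γ| = |(-53.3 + j8.68)/(96.7 + j8.68)| = 0.556
|Γ|² = 0.309
P_refl = |Γ|²·P_inc = 200 mW, P_del = (1 − |Γ|²)·P_inc = 446 mW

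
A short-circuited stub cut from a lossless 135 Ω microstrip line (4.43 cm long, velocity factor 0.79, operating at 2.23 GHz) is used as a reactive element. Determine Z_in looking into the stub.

Z_in ≈ −j77.8 Ω

λ = v/f = 0.79·c / 2.23 GHz = 0.106 m
βl = 2π·l/λ = 2π × 0.417 = 150°
tan(βl) = -0.576
For a short-circuited stub, Z_in = jZ_0·tan(βl)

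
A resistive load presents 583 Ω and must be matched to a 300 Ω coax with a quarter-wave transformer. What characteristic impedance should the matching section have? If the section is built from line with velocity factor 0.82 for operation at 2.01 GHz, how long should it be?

Z_qwt = √(Z_0·R_L) = √(300 × 583) = √174900
λ = 0.82·c/f = 0.122 m, so l = λ/4 = 0.0306 m

Z_qwt ≈ 418 Ω; length ≈ 3.06 cm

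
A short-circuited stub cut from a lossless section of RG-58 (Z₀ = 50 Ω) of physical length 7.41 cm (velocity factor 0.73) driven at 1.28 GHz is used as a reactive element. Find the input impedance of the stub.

Z_in ≈ −j22.4 Ω

λ = v/f = 0.73·c / 1.28 GHz = 0.171 m
βl = 2π·l/λ = 2π × 0.433 = 156°
tan(βl) = -0.447
For a short-circuited stub, Z_in = jZ_0·tan(βl)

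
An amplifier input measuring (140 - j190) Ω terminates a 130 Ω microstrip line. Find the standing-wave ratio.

VSWR ≈ 3.72

Γ = (Z_L − Z_0)/(Z_L + Z_0) = (10 − j190)/(270 − j190)
|Γ| = 190/330 = 0.576
VSWR = (1 + |Γ|)/(1 − |Γ|) = 1.58/0.424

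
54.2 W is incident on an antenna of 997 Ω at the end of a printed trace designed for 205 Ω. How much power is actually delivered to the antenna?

P_delivered ≈ 30.7 W

Γ = (997 − 205)/(997 + 205) = 0.659
|Γ|² = 0.434
P_refl = |Γ|²·P_inc = 23.5 W, P_del = (1 − |Γ|²)·P_inc = 30.7 W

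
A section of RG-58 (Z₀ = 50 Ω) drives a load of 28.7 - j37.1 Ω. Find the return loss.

RL ≈ 6.17 dB

Γ = (-21.3 − j37.1)/(78.7 − j37.1), |Γ| = 0.492
RL = −20·log₁₀|Γ| = −20·log₁₀(0.492)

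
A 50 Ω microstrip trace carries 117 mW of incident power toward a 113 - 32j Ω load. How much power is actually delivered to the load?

P_delivered ≈ 95.8 mW

|Γ| = |(63 − j32)/(163 − j32)| = 0.425
|Γ|² = 0.181
P_refl = |Γ|²·P_inc = 21.2 mW, P_del = (1 − |Γ|²)·P_inc = 95.8 mW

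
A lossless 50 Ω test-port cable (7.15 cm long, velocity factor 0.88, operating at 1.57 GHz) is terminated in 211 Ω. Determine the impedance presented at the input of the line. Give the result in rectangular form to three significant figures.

Z_in ≈ 47.5 + j76.3 Ω

λ = v/f = 0.88·c / 1.57 GHz = 0.168 m
βl = 2π·l/λ = 2π × 0.425 = 153°
tan(βl) = tan(153°) = -0.508
Z_in = Z_0·(Z_L + jZ_0·tanβl)/(Z_0 + jZ_L·tanβl)
     = 50·(211 − j25.4)/(50 − j107)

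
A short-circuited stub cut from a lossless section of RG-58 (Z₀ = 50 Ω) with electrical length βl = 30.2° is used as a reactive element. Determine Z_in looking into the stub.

Z_in ≈ +j29.1 Ω

tan(βl) = 0.582
For a short-circuited stub, Z_in = jZ_0·tan(βl)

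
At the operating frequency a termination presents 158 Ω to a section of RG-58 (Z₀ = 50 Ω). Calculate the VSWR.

Γ = (158 − 50)/(158 + 50) = 0.519
VSWR = (1 + 0.519)/(1 − 0.519)

VSWR ≈ 3.16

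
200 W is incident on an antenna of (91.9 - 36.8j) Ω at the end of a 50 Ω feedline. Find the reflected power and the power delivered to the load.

|Γ| = |(41.9 − j36.8)/(141.9 − j36.8)| = 0.38
|Γ|² = 0.145
P_refl = |Γ|²·P_inc = 28.9 W, P_del = (1 − |Γ|²)·P_inc = 171 W

P_reflected ≈ 28.9 W; P_delivered ≈ 171 W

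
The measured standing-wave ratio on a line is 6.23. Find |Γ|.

|Γ| = (S − 1)/(S + 1) = (6.23 − 1)/(6.23 + 1) = 5.23/7.23

|Γ| ≈ 0.723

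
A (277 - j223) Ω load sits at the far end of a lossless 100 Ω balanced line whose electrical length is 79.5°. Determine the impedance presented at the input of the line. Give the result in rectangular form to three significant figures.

tan(βl) = tan(79.5°) = 5.4
Z_in = Z_0·(Z_L + jZ_0·tanβl)/(Z_0 + jZ_L·tanβl)
     = 100·(277 + j317)/(1300 + j1490)

Z_in ≈ 21.2 − j0.0372 Ω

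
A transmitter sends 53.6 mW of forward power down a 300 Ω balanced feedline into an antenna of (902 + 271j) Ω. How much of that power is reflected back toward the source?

P_reflected ≈ 15.4 mW

|Γ| = |(602 + j271)/(1202 + j271)| = 0.536
|Γ|² = 0.287
P_refl = |Γ|²·P_inc = 15.4 mW, P_del = (1 − |Γ|²)·P_inc = 38.2 mW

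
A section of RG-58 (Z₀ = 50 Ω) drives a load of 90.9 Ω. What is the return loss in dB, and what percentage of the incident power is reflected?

Γ = (90.9 − 50)/(90.9 + 50) = 0.29
RL = −20·log₁₀(0.29) = 10.7 dB
P_refl/P_inc = |Γ|² = 0.0843

RL ≈ 10.7 dB; 8.43% of incident power reflected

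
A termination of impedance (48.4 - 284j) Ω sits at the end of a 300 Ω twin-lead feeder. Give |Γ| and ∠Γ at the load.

Γ = (Z_L − Z_0)/(Z_L + Z_0) = (-251.6 − j284)/(348.4 − j284)
|Γ| = 379/449 = 0.844

Γ ≈ 0.844 ∠ -92.4°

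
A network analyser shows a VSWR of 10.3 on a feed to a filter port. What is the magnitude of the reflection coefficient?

|Γ| = (S − 1)/(S + 1) = (10.3 − 1)/(10.3 + 1) = 9.3/11.3

|Γ| ≈ 0.823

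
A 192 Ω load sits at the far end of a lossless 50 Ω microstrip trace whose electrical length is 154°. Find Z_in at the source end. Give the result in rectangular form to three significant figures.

tan(βl) = tan(154°) = -0.488
Z_in = Z_0·(Z_L + jZ_0·tanβl)/(Z_0 + jZ_L·tanβl)
     = 50·(192 − j24.4)/(50 − j93.6)

Z_in ≈ 52.7 + j74.4 Ω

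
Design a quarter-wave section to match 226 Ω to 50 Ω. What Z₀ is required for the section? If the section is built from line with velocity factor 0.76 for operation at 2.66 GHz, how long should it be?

Z_qwt ≈ 106 Ω; length ≈ 2.14 cm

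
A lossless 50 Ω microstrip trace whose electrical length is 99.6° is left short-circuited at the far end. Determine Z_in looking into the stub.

tan(βl) = -5.91
For a short-circuited stub, Z_in = jZ_0·tan(βl)

Z_in ≈ −j296 Ω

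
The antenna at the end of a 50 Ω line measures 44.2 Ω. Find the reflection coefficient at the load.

Γ = -0.0616

Γ = (Z_L − Z_0)/(Z_L + Z_0) = (44.2 − 50)/(44.2 + 50) = -5.8/94.2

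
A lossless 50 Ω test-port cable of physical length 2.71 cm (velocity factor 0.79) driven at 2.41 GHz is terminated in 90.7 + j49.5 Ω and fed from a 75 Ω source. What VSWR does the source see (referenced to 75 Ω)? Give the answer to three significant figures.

VSWR ≈ 3.74

λ = v/f = 0.79·c / 2.41 GHz = 0.0983 m
βl = 2π·l/λ = 2π × 0.276 = 99.2°
tan(βl) = -6.17
Z_in = Z_0·(Z_L + jZ_0·tanβl)/(Z_0 + jZ_L·tanβl) = 20.2 − j4.7 Ω
Γ_s = (Z_in − Z_s)/(Z_in + Z_s) = (-54.8 − j4.7)/(95.2 − j4.7), |Γ_s| = 0.578
VSWR = (1 + |Γ_s|)/(1 − |Γ_s|)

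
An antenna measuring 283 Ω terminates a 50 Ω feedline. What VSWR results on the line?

VSWR ≈ 5.66

Γ = (283 − 50)/(283 + 50) = 0.7
VSWR = (1 + 0.7)/(1 − 0.7)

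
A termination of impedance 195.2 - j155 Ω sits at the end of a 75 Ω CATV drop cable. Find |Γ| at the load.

|Γ| ≈ 0.63

Γ = (Z_L − Z_0)/(Z_L + Z_0) = (120.2 − j155)/(270.2 − j155)
|Γ| = 196/312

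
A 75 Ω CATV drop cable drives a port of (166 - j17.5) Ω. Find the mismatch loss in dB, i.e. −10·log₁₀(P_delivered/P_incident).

mismatch loss ≈ 0.691 dB

Γ = (91 − j17.5)/(241 − j17.5), |Γ| = 0.384
|Γ|² = 0.147, so P_del/P_inc = 1 − |Γ|² = 0.853
ML = −10·log₁₀(1 − |Γ|²)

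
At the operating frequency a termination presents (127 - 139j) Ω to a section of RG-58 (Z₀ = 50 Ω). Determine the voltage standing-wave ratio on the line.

Γ = (Z_L − Z_0)/(Z_L + Z_0) = (77 − j139)/(177 − j139)
|Γ| = 159/225 = 0.706
VSWR = (1 + |Γ|)/(1 − |Γ|) = 1.71/0.294

VSWR ≈ 5.8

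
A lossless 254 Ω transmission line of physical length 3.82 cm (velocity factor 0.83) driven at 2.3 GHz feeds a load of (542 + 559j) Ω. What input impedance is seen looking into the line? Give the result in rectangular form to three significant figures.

Z_in ≈ 64 + j103 Ω

λ = v/f = 0.83·c / 2.3 GHz = 0.108 m
βl = 2π·l/λ = 2π × 0.353 = 127°
tan(βl) = tan(127°) = -1.33
Z_in = Z_0·(Z_L + jZ_0·tanβl)/(Z_0 + jZ_L·tanβl)
     = 254·(542 + j222)/(995 − j719)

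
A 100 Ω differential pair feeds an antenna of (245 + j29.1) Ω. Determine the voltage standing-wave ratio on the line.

VSWR ≈ 2.49

Γ = (Z_L − Z_0)/(Z_L + Z_0) = (145 + j29.1)/(345 + j29.1)
|Γ| = 148/346 = 0.427
VSWR = (1 + |Γ|)/(1 − |Γ|) = 1.43/0.573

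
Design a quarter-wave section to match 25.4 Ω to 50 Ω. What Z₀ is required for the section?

Z_qwt ≈ 35.6 Ω

Z_qwt = √(Z_0·R_L) = √(50 × 25.4) = √1270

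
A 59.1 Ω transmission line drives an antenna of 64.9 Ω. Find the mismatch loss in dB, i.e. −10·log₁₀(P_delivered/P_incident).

Γ = (64.9 − 59.1)/(64.9 + 59.1) = 0.0468
|Γ|² = 0.00219, so P_del/P_inc = 1 − |Γ|² = 0.998
ML = −10·log₁₀(1 − |Γ|²)

mismatch loss ≈ 0.00951 dB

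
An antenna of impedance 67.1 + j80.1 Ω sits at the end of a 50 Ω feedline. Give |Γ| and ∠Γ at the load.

Γ = (Z_L − Z_0)/(Z_L + Z_0) = (17.1 + j80.1)/(117.1 + j80.1)
|Γ| = 81.9/142 = 0.577

Γ ≈ 0.577 ∠ 43.6°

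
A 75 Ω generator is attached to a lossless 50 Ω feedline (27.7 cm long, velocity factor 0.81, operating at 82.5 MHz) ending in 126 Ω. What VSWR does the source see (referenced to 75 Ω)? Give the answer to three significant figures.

VSWR ≈ 2.41

λ = v/f = 0.81·c / 82.5 MHz = 2.95 m
βl = 2π·l/λ = 2π × 0.094 = 33.9°
tan(βl) = 0.671
Z_in = Z_0·(Z_L + jZ_0·tanβl)/(Z_0 + jZ_L·tanβl) = 47.4 − j46.5 Ω
Γ_s = (Z_in − Z_s)/(Z_in + Z_s) = (-27.6 − j46.5)/(122 − j46.5), |Γ_s| = 0.413
VSWR = (1 + |Γ_s|)/(1 − |Γ_s|)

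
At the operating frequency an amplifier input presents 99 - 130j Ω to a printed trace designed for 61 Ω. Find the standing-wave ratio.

Γ = (Z_L − Z_0)/(Z_L + Z_0) = (38 − j130)/(160 − j130)
|Γ| = 135/206 = 0.657
VSWR = (1 + |Γ|)/(1 − |Γ|) = 1.66/0.343

VSWR ≈ 4.83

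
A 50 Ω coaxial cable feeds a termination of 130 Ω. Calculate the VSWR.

For a purely resistive load, VSWR = R_L/Z_0 or Z_0/R_L (whichever > 1) = 130/50

VSWR ≈ 2.6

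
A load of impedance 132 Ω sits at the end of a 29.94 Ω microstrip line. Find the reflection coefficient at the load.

Γ = 0.63

Γ = (Z_L − Z_0)/(Z_L + Z_0) = (132 − 29.94)/(132 + 29.94) = 102.1/161.9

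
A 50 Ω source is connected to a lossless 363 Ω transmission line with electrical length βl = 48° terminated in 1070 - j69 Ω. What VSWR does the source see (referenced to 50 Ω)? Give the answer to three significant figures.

VSWR ≈ 10.7

tan(βl) = 1.11
Z_in = Z_0·(Z_L + jZ_0·tanβl)/(Z_0 + jZ_L·tanβl) = 196 − j254 Ω
Γ_s = (Z_in − Z_s)/(Z_in + Z_s) = (146 − j254)/(246 − j254), |Γ_s| = 0.829
VSWR = (1 + |Γ_s|)/(1 − |Γ_s|)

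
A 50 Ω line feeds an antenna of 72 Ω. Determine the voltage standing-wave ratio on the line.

Γ = (72 − 50)/(72 + 50) = 0.18
VSWR = (1 + 0.18)/(1 − 0.18)

VSWR ≈ 1.44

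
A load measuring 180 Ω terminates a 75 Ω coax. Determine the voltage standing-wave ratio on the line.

VSWR ≈ 2.4

For a purely resistive load, VSWR = R_L/Z_0 or Z_0/R_L (whichever > 1) = 180/75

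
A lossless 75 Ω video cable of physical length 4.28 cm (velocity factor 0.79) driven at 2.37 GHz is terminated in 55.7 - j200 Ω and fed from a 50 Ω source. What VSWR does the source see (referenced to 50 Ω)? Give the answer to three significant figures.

λ = v/f = 0.79·c / 2.37 GHz = 0.1 m
βl = 2π·l/λ = 2π × 0.428 = 154°
tan(βl) = -0.486
Z_in = Z_0·(Z_L + jZ_0·tanβl)/(Z_0 + jZ_L·tanβl) = 316 + j413 Ω
Γ_s = (Z_in − Z_s)/(Z_in + Z_s) = (266 + j413)/(366 + j413), |Γ_s| = 0.89
VSWR = (1 + |Γ_s|)/(1 − |Γ_s|)

VSWR ≈ 17.2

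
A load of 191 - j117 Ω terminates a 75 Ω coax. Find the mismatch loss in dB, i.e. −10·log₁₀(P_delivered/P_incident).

Γ = (116 − j117)/(266 − j117), |Γ| = 0.567
|Γ|² = 0.321, so P_del/P_inc = 1 − |Γ|² = 0.679
ML = −10·log₁₀(1 − |Γ|²)

mismatch loss ≈ 1.68 dB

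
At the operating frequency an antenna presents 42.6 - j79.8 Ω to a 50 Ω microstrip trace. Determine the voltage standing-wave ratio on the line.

Γ = (Z_L − Z_0)/(Z_L + Z_0) = (-7.4 − j79.8)/(92.6 − j79.8)
|Γ| = 80.1/122 = 0.656
VSWR = (1 + |Γ|)/(1 − |Γ|) = 1.66/0.344

VSWR ≈ 4.81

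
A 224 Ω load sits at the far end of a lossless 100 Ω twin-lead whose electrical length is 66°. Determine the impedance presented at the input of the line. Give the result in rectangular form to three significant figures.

tan(βl) = tan(66°) = 2.25
Z_in = Z_0·(Z_L + jZ_0·tanβl)/(Z_0 + jZ_L·tanβl)
     = 100·(224 + j225)/(100 + j503)

Z_in ≈ 51.5 − j34.3 Ω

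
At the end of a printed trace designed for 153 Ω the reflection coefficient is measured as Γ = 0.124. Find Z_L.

Z_L = Z_0·(1 + Γ)/(1 − Γ) = 153·(1.12)/(0.876)

Z_L ≈ 196 Ω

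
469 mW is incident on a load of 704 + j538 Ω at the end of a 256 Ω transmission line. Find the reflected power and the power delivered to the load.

P_reflected ≈ 190 mW; P_delivered ≈ 279 mW

|Γ| = |(448 + j538)/(960 + j538)| = 0.636
|Γ|² = 0.405
P_refl = |Γ|²·P_inc = 190 mW, P_del = (1 − |Γ|²)·P_inc = 279 mW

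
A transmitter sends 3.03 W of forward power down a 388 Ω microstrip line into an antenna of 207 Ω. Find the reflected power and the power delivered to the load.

Γ = (207 − 388)/(207 + 388) = -0.304
|Γ|² = 0.0925
P_refl = |Γ|²·P_inc = 0.28 W, P_del = (1 − |Γ|²)·P_inc = 2.75 W

P_reflected ≈ 0.28 W; P_delivered ≈ 2.75 W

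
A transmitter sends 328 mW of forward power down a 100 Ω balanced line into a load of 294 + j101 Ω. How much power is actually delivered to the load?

P_delivered ≈ 233 mW

|Γ| = |(194 + j101)/(394 + j101)| = 0.538
|Γ|² = 0.289
P_refl = |Γ|²·P_inc = 94.8 mW, P_del = (1 − |Γ|²)·P_inc = 233 mW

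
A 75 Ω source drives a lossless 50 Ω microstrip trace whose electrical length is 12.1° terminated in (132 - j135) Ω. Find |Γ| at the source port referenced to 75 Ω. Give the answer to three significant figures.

tan(βl) = 0.214
Z_in = Z_0·(Z_L + jZ_0·tanβl)/(Z_0 + jZ_L·tanβl) = 49.1 − j96.3 Ω
Γ_s = (Z_in − Z_s)/(Z_in + Z_s) = (-25.9 − j96.3)/(124 − j96.3), |Γ_s| = 0.635

|Γ| ≈ 0.635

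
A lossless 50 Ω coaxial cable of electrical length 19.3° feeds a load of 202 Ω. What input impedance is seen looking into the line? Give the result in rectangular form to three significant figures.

Z_in ≈ 75.5 − j89.4 Ω

tan(βl) = tan(19.3°) = 0.35
Z_in = Z_0·(Z_L + jZ_0·tanβl)/(Z_0 + jZ_L·tanβl)
     = 50·(202 + j17.5)/(50 + j70.7)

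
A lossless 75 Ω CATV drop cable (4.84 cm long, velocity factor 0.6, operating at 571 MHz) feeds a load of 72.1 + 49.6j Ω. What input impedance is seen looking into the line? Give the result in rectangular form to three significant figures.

λ = v/f = 0.6·c / 571 MHz = 0.315 m
βl = 2π·l/λ = 2π × 0.154 = 55.3°
tan(βl) = tan(55.3°) = 1.44
Z_in = Z_0·(Z_L + jZ_0·tanβl)/(Z_0 + jZ_L·tanβl)
     = 75·(72.1 + j158)/(3.44 + j104)

Z_in ≈ 115 − j48.2 Ω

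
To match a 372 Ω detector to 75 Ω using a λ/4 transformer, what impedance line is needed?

Z_qwt ≈ 167 Ω

Z_qwt = √(Z_0·R_L) = √(75 × 372) = √27900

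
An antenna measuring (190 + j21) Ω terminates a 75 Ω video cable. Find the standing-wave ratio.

Γ = (Z_L − Z_0)/(Z_L + Z_0) = (115 + j21)/(265 + j21)
|Γ| = 117/266 = 0.44
VSWR = (1 + |Γ|)/(1 − |Γ|) = 1.44/0.56

VSWR ≈ 2.57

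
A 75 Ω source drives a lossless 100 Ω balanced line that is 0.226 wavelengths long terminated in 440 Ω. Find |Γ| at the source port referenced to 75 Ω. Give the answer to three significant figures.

|Γ| ≈ 0.541

βl = 2π × 0.226 = 81.4°
tan(βl) = 6.58
Z_in = Z_0·(Z_L + jZ_0·tanβl)/(Z_0 + jZ_L·tanβl) = 23.2 − j14.4 Ω
Γ_s = (Z_in − Z_s)/(Z_in + Z_s) = (-51.8 − j14.4)/(98.2 − j14.4), |Γ_s| = 0.541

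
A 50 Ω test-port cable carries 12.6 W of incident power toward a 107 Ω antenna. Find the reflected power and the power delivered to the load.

P_reflected ≈ 1.66 W; P_delivered ≈ 10.9 W

Γ = (107 − 50)/(107 + 50) = 0.363
|Γ|² = 0.132
P_refl = |Γ|²·P_inc = 1.66 W, P_del = (1 − |Γ|²)·P_inc = 10.9 W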